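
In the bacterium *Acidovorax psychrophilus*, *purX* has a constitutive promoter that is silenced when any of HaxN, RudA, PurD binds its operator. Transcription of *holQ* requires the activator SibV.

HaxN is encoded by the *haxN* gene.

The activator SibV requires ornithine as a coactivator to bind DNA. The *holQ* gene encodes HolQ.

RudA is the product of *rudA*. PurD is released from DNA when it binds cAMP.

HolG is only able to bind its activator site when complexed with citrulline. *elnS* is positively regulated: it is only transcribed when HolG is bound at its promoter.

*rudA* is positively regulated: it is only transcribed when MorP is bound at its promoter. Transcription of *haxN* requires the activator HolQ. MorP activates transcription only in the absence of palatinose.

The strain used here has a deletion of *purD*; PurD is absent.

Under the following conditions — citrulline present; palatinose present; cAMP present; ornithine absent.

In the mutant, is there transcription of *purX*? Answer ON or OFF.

Ornithine is absent, so SibV is inactive.
Required activator SibV is absent, so *holQ* is not transcribed.
So HolQ is not produced.
Required activator HolQ is absent, so *haxN* is not transcribed.
So HaxN is not produced.
Palatinose is present, so MorP is inactive.
Required activator MorP is absent, so *rudA* is not transcribed.
So RudA is not produced.
PurD is non-functional in this strain, so it has no effect.
With no repressor bound, *purX* is transcribed.

ON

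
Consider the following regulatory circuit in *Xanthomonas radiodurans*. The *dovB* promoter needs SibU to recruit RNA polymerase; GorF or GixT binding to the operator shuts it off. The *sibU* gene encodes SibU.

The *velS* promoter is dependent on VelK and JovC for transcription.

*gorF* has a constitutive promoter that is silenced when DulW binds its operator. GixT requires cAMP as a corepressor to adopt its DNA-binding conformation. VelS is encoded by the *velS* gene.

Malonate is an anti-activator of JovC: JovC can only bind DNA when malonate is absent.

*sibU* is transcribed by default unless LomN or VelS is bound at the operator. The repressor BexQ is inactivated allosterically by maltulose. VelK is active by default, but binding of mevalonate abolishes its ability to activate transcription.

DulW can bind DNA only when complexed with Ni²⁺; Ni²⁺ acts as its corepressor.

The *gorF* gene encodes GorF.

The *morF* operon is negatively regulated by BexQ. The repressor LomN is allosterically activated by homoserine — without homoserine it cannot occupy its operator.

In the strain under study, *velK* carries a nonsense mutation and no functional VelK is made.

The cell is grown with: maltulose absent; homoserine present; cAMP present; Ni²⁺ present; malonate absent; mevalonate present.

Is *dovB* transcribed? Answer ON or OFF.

Ni²⁺ is present, so DulW is active.
With repressor DulW bound, *gorF* is not transcribed.
So GorF is not produced.
Homoserine is present, so LomN is active.
VelK is non-functional in this strain, so it has no effect.
Malonate is absent, so JovC is active.
Required activator VelK is absent, so *velS* is not transcribed.
So VelS is not produced.
With repressor LomN bound, *sibU* is not transcribed.
So SibU is not produced.
cAMP is present, so GixT is active.
With repressor GixT bound, *dovB* is not transcribed.

OFF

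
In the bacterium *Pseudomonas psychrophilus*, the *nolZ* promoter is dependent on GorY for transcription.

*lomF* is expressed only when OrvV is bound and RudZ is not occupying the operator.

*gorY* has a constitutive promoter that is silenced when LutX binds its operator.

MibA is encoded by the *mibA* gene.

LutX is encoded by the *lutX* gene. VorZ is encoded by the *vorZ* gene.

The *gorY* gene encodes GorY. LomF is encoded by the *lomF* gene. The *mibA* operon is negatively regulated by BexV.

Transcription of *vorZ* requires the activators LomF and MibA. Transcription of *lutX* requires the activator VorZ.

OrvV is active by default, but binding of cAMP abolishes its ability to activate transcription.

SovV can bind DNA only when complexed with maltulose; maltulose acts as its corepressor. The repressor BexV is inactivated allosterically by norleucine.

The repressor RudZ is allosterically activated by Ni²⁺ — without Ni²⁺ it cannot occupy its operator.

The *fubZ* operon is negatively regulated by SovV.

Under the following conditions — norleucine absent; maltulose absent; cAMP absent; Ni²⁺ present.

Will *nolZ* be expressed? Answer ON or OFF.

ON

Ni²⁺ is present, so RudZ is active.
cAMP is absent, so OrvV is active.
With repressor RudZ bound, *lomF* is not transcribed.
So LomF is not produced.
Norleucine is absent, so BexV is active.
With repressor BexV bound, *mibA* is not transcribed.
So MibA is not produced.
Required activator LomF is absent, so *vorZ* is not transcribed.
So VorZ is not produced.
Required activator VorZ is absent, so *lutX* is not transcribed.
So LutX is not produced.
With no repressor bound, *gorY* is transcribed.
So GorY is produced and active.
No repressor is bound and GorY is active, so *nolZ* is transcribed.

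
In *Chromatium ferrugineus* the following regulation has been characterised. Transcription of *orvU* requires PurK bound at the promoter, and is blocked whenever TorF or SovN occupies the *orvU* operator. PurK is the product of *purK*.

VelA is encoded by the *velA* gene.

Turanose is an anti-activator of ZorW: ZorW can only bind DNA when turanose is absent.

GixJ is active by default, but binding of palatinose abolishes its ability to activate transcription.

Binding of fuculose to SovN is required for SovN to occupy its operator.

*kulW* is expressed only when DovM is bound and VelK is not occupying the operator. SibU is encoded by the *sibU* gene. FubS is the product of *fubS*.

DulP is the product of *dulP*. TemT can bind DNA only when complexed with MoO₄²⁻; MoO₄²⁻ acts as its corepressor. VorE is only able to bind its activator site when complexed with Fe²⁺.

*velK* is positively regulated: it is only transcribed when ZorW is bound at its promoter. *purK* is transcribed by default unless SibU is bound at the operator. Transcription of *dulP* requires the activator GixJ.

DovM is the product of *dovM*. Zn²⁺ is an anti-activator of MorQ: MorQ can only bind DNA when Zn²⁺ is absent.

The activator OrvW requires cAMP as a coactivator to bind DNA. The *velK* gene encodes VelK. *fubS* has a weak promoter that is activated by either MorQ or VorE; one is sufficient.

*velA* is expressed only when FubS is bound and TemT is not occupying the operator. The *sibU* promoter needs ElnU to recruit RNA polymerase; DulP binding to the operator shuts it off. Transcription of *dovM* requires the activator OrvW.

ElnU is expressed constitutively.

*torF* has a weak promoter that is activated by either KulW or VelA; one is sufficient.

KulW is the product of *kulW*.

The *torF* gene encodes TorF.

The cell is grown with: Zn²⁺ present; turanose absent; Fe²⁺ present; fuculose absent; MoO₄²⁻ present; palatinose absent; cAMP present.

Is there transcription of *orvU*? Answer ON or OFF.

ON

Turanose is absent, so ZorW is active.
No repressor is bound and ZorW is active, so *velK* is transcribed.
So VelK is produced and active.
cAMP is present, so OrvW is active.
No repressor is bound and OrvW is active, so *dovM* is transcribed.
So DovM is produced and active.
With repressor VelK bound, *kulW* is not transcribed.
So KulW is not produced.
Zn²⁺ is present, so MorQ is inactive.
Fe²⁺ is present, so VorE is active.
Activator VorE is present, so *fubS* is transcribed.
So FubS is produced and active.
MoO₄²⁻ is present, so TemT is active.
With repressor TemT bound, *velA* is not transcribed.
So VelA is not produced.
No activator is available at the *torF* promoter, so *torF* is not transcribed.
So TorF is not produced.
Palatinose is absent, so GixJ is active.
No repressor is bound and GixJ is active, so *dulP* is transcribed.
So DulP is produced and active.
ElnU is produced constitutively and is active.
With repressor DulP bound, *sibU* is not transcribed.
So SibU is not produced.
With no repressor bound, *purK* is transcribed.
So PurK is produced and active.
Fuculose is absent, so SovN is inactive.
No repressor is bound and PurK is active, so *orvU* is transcribed.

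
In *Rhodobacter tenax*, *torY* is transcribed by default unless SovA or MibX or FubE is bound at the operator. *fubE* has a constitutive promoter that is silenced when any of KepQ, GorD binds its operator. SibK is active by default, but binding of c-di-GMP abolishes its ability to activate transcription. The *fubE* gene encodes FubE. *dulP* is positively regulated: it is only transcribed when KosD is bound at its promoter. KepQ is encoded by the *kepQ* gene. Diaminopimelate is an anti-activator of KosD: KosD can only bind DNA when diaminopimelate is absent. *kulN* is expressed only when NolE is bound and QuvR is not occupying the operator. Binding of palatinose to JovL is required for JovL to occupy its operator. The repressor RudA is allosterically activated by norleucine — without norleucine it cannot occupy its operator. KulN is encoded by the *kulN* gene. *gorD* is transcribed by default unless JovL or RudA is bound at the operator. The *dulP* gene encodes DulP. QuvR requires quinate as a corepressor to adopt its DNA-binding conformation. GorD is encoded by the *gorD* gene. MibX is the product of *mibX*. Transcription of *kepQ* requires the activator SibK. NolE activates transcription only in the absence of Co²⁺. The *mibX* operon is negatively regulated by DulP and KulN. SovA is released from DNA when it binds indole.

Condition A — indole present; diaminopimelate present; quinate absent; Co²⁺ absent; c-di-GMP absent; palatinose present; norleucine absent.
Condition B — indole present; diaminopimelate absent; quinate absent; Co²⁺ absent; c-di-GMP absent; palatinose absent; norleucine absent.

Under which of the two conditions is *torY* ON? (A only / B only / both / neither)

both

Condition A:
Indole is present, so SovA is inactive.
Diaminopimelate is present, so KosD is inactive.
Required activator KosD is absent, so *dulP* is not transcribed.
So DulP is not produced.
Quinate is absent, so QuvR is inactive.
Co²⁺ is absent, so NolE is active.
No repressor is bound and NolE is active, so *kulN* is transcribed.
So KulN is produced and active.
With repressor KulN bound, *mibX* is not transcribed.
So MibX is not produced.
c-di-GMP is absent, so SibK is active.
No repressor is bound and SibK is active, so *kepQ* is transcribed.
So KepQ is produced and active.
Palatinose is present, so JovL is active.
Norleucine is absent, so RudA is inactive.
With repressor JovL bound, *gorD* is not transcribed.
So GorD is not produced.
With repressor KepQ bound, *fubE* is not transcribed.
So FubE is not produced.
With no repressor bound, *torY* is transcribed.
→ *torY* is ON in A.
Condition B:
Indole is present, so SovA is inactive.
Diaminopimelate is absent, so KosD is active.
No repressor is bound and KosD is active, so *dulP* is transcribed.
So DulP is produced and active.
Quinate is absent, so QuvR is inactive.
Co²⁺ is absent, so NolE is active.
No repressor is bound and NolE is active, so *kulN* is transcribed.
So KulN is produced and active.
With repressor DulP bound, *mibX* is not transcribed.
So MibX is not produced.
c-di-GMP is absent, so SibK is active.
No repressor is bound and SibK is active, so *kepQ* is transcribed.
So KepQ is produced and active.
Palatinose is absent, so JovL is inactive.
Norleucine is absent, so RudA is inactive.
With no repressor bound, *gorD* is transcribed.
So GorD is produced and active.
With repressor KepQ bound, *fubE* is not transcribed.
So FubE is not produced.
With no repressor bound, *torY* is transcribed.
→ *torY* is ON in B.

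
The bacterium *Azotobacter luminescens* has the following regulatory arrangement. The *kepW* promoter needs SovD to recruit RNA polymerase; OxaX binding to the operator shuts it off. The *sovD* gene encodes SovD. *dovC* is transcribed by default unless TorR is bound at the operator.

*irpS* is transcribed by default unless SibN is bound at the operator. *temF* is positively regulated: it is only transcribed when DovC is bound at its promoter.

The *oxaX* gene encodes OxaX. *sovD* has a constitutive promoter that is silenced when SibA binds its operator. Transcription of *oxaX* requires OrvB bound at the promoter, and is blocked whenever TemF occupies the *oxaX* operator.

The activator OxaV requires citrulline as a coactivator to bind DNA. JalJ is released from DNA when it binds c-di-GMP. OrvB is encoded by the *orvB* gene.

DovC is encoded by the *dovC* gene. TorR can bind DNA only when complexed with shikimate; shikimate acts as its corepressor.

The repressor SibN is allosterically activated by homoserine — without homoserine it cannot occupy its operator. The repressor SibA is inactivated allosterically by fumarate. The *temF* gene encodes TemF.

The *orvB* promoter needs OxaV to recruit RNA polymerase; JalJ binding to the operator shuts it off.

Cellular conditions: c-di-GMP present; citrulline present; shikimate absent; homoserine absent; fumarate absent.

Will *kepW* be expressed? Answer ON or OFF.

OFF

Fumarate is absent, so SibA is active.
With repressor SibA bound, *sovD* is not transcribed.
So SovD is not produced.
Shikimate is absent, so TorR is inactive.
With no repressor bound, *dovC* is transcribed.
So DovC is produced and active.
No repressor is bound and DovC is active, so *temF* is transcribed.
So TemF is produced and active.
Citrulline is present, so OxaV is active.
c-di-GMP is present, so JalJ is inactive.
No repressor is bound and OxaV is active, so *orvB* is transcribed.
So OrvB is produced and active.
With repressor TemF bound, *oxaX* is not transcribed.
So OxaX is not produced.
Required activator SovD is absent, so *kepW* is not transcribed.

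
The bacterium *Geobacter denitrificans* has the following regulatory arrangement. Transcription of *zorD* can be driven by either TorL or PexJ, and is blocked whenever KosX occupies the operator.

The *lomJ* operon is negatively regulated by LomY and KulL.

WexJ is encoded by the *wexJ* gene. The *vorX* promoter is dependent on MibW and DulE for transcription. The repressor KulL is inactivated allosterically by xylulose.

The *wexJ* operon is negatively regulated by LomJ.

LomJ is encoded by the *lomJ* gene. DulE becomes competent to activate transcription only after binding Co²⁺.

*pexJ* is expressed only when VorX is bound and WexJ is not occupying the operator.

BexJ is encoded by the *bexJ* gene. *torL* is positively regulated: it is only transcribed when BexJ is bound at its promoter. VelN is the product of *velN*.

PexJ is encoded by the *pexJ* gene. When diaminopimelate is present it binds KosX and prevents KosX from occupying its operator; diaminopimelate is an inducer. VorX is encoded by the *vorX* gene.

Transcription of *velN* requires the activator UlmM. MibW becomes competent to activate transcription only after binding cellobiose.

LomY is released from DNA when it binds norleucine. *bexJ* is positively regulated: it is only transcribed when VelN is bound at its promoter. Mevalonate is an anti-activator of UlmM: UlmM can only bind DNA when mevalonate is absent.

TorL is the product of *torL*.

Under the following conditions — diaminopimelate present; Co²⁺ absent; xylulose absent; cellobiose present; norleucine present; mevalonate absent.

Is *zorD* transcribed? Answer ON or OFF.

Diaminopimelate is present, so KosX is inactive.
Mevalonate is absent, so UlmM is active.
No repressor is bound and UlmM is active, so *velN* is transcribed.
So VelN is produced and active.
No repressor is bound and VelN is active, so *bexJ* is transcribed.
So BexJ is produced and active.
No repressor is bound and BexJ is active, so *torL* is transcribed.
So TorL is produced and active.
Cellobiose is present, so MibW is active.
Co²⁺ is absent, so DulE is inactive.
Required activator DulE is absent, so *vorX* is not transcribed.
So VorX is not produced.
Norleucine is present, so LomY is inactive.
Xylulose is absent, so KulL is active.
With repressor KulL bound, *lomJ* is not transcribed.
So LomJ is not produced.
With no repressor bound, *wexJ* is transcribed.
So WexJ is produced and active.
With repressor WexJ bound, *pexJ* is not transcribed.
So PexJ is not produced.
Activator TorL is present, so *zorD* is transcribed.

ON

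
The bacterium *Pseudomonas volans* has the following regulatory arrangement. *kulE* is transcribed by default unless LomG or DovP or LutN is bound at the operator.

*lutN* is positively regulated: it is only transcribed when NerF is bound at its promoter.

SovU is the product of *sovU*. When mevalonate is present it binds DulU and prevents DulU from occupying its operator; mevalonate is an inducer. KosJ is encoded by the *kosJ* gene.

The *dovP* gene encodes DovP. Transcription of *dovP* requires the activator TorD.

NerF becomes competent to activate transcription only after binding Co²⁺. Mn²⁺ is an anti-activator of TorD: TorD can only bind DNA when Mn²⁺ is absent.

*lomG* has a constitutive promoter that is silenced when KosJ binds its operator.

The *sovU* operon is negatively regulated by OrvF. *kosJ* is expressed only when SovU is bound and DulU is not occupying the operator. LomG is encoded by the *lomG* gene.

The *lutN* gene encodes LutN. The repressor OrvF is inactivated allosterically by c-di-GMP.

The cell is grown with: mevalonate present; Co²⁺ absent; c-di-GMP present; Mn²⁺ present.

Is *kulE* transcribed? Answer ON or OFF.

c-di-GMP is present, so OrvF is inactive.
With no repressor bound, *sovU* is transcribed.
So SovU is produced and active.
Mevalonate is present, so DulU is inactive.
No repressor is bound and SovU is active, so *kosJ* is transcribed.
So KosJ is produced and active.
With repressor KosJ bound, *lomG* is not transcribed.
So LomG is not produced.
Mn²⁺ is present, so TorD is inactive.
Required activator TorD is absent, so *dovP* is not transcribed.
So DovP is not produced.
Co²⁺ is absent, so NerF is inactive.
Required activator NerF is absent, so *lutN* is not transcribed.
So LutN is not produced.
With no repressor bound, *kulE* is transcribed.

ON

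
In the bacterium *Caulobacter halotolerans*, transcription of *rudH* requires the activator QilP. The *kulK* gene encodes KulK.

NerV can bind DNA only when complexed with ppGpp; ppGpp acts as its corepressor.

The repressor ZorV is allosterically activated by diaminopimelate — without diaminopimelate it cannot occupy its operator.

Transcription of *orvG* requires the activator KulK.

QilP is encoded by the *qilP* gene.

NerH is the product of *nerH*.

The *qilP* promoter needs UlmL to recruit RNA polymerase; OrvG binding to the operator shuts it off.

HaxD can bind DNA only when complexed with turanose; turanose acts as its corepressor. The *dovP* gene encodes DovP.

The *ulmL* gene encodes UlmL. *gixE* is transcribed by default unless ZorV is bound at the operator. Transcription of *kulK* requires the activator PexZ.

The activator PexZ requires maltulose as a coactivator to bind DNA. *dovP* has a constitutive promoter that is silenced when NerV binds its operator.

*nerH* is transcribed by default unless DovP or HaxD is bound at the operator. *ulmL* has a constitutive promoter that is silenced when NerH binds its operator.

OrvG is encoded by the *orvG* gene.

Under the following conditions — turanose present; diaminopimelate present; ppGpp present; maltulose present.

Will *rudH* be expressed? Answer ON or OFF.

OFF

ppGpp is present, so NerV is active.
With repressor NerV bound, *dovP* is not transcribed.
So DovP is not produced.
Turanose is present, so HaxD is active.
With repressor HaxD bound, *nerH* is not transcribed.
So NerH is not produced.
With no repressor bound, *ulmL* is transcribed.
So UlmL is produced and active.
Maltulose is present, so PexZ is active.
No repressor is bound and PexZ is active, so *kulK* is transcribed.
So KulK is produced and active.
No repressor is bound and KulK is active, so *orvG* is transcribed.
So OrvG is produced and active.
With repressor OrvG bound, *qilP* is not transcribed.
So QilP is not produced.
Required activator QilP is absent, so *rudH* is not transcribed.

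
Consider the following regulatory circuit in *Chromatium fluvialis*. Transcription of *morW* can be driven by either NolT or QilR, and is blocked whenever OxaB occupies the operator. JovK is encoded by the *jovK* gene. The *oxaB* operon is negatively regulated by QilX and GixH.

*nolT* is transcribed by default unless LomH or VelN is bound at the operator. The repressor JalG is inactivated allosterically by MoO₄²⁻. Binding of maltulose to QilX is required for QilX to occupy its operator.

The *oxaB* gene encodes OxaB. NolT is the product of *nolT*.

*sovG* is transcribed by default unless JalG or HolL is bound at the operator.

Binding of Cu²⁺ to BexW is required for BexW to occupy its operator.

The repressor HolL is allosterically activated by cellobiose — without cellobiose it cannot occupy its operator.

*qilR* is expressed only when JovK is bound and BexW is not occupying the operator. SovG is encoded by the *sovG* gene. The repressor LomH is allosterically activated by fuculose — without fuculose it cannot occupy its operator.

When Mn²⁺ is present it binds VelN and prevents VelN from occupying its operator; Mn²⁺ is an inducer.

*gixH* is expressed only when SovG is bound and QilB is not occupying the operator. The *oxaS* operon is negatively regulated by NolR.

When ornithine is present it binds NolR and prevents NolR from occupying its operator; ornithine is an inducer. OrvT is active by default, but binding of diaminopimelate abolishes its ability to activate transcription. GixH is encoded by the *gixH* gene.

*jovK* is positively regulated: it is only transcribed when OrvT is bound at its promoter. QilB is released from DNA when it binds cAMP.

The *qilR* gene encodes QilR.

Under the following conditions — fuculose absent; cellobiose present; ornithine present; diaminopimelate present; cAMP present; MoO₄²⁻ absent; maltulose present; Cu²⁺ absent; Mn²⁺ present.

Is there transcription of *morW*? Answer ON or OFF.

ON

Fuculose is absent, so LomH is inactive.
Mn²⁺ is present, so VelN is inactive.
With no repressor bound, *nolT* is transcribed.
So NolT is produced and active.
Maltulose is present, so QilX is active.
MoO₄²⁻ is absent, so JalG is active.
Cellobiose is present, so HolL is active.
With repressor JalG bound, *sovG* is not transcribed.
So SovG is not produced.
cAMP is present, so QilB is inactive.
Required activator SovG is absent, so *gixH* is not transcribed.
So GixH is not produced.
With repressor QilX bound, *oxaB* is not transcribed.
So OxaB is not produced.
Cu²⁺ is absent, so BexW is inactive.
Diaminopimelate is present, so OrvT is inactive.
Required activator OrvT is absent, so *jovK* is not transcribed.
So JovK is not produced.
Required activator JovK is absent, so *qilR* is not transcribed.
So QilR is not produced.
Activator NolT is present, so *morW* is transcribed.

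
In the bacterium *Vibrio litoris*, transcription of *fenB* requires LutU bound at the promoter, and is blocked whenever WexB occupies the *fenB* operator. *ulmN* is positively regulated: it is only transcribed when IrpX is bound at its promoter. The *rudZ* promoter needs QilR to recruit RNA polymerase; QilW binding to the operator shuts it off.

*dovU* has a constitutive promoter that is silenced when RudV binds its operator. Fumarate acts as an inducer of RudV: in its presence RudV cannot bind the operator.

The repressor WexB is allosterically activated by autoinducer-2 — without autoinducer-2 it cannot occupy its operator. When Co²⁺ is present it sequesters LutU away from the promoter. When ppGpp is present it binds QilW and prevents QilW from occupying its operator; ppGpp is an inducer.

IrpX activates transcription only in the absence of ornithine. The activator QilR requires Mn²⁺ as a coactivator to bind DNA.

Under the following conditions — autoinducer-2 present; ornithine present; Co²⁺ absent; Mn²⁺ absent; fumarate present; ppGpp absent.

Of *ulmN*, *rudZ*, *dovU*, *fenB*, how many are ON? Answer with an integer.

Ornithine is present, so IrpX is inactive.
Required activator IrpX is absent, so *ulmN* is not transcribed.
→ *ulmN* is OFF.
Mn²⁺ is absent, so QilR is inactive.
ppGpp is absent, so QilW is active.
With repressor QilW bound, *rudZ* is not transcribed.
→ *rudZ* is OFF.
Fumarate is present, so RudV is inactive.
With no repressor bound, *dovU* is transcribed.
→ *dovU* is ON.
Co²⁺ is absent, so LutU is active.
Autoinducer-2 is present, so WexB is active.
With repressor WexB bound, *fenB* is not transcribed.
→ *fenB* is OFF.
1 of the 4 genes is transcribed.

1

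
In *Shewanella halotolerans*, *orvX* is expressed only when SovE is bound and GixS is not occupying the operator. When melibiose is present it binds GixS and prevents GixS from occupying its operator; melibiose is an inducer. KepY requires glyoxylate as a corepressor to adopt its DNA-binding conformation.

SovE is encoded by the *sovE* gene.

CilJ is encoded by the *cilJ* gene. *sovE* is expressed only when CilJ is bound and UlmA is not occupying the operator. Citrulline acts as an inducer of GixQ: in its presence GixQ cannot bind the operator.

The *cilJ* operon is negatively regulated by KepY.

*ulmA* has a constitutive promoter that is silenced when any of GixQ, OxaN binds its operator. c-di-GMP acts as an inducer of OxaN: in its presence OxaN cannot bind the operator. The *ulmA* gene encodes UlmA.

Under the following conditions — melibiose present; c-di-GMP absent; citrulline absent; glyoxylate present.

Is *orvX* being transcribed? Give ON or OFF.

OFF

Citrulline is absent, so GixQ is active.
c-di-GMP is absent, so OxaN is active.
With repressor GixQ bound, *ulmA* is not transcribed.
So UlmA is not produced.
Glyoxylate is present, so KepY is active.
With repressor KepY bound, *cilJ* is not transcribed.
So CilJ is not produced.
Required activator CilJ is absent, so *sovE* is not transcribed.
So SovE is not produced.
Melibiose is present, so GixS is inactive.
Required activator SovE is absent, so *orvX* is not transcribed.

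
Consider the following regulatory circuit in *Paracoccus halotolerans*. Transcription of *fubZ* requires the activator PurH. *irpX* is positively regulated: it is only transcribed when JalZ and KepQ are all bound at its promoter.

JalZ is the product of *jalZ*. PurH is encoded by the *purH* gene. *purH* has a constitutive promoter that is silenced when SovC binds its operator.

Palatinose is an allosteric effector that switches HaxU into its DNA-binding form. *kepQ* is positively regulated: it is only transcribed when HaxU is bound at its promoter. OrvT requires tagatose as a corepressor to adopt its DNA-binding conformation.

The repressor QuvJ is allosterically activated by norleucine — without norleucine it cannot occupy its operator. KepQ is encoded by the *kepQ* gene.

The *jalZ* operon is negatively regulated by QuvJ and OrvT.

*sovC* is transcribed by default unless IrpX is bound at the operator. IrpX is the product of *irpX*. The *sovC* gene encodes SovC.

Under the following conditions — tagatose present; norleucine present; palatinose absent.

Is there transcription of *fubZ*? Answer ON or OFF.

Norleucine is present, so QuvJ is active.
Tagatose is present, so OrvT is active.
With repressor QuvJ bound, *jalZ* is not transcribed.
So JalZ is not produced.
Palatinose is absent, so HaxU is inactive.
Required activator HaxU is absent, so *kepQ* is not transcribed.
So KepQ is not produced.
Required activator JalZ is absent, so *irpX* is not transcribed.
So IrpX is not produced.
With no repressor bound, *sovC* is transcribed.
So SovC is produced and active.
With repressor SovC bound, *purH* is not transcribed.
So PurH is not produced.
Required activator PurH is absent, so *fubZ* is not transcribed.

OFF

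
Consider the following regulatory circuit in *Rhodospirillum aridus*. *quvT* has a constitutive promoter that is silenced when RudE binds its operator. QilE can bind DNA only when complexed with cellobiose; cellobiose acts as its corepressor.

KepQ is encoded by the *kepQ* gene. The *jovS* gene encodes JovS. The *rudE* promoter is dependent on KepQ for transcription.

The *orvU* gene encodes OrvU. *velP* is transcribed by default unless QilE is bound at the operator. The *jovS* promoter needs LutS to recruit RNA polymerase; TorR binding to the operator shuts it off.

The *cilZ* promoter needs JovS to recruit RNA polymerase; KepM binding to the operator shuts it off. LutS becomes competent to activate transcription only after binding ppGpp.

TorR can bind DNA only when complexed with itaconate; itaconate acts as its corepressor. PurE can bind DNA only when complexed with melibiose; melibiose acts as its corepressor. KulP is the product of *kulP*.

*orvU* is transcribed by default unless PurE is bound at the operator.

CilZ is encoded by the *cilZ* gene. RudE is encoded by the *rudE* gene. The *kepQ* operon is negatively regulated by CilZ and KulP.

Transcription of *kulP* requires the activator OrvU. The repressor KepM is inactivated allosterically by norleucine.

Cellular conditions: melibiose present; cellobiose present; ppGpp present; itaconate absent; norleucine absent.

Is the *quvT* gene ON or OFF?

Itaconate is absent, so TorR is inactive.
ppGpp is present, so LutS is active.
No repressor is bound and LutS is active, so *jovS* is transcribed.
So JovS is produced and active.
Norleucine is absent, so KepM is active.
With repressor KepM bound, *cilZ* is not transcribed.
So CilZ is not produced.
Melibiose is present, so PurE is active.
With repressor PurE bound, *orvU* is not transcribed.
So OrvU is not produced.
Required activator OrvU is absent, so *kulP* is not transcribed.
So KulP is not produced.
With no repressor bound, *kepQ* is transcribed.
So KepQ is produced and active.
No repressor is bound and KepQ is active, so *rudE* is transcribed.
So RudE is produced and active.
With repressor RudE bound, *quvT* is not transcribed.

OFF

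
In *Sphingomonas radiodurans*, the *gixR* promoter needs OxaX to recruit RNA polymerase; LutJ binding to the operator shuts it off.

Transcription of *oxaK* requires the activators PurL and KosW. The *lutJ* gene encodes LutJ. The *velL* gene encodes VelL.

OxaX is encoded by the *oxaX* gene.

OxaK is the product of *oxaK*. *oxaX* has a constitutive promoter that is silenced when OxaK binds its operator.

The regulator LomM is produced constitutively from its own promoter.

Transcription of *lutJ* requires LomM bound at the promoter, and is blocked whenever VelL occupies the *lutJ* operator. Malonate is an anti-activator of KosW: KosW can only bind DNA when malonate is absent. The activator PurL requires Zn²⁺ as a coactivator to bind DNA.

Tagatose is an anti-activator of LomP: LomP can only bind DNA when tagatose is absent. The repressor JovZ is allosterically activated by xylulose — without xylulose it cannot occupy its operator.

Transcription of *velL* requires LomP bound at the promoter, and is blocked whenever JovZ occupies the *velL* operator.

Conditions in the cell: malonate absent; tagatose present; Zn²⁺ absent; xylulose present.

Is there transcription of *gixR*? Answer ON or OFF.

Tagatose is present, so LomP is inactive.
Xylulose is present, so JovZ is active.
With repressor JovZ bound, *velL* is not transcribed.
So VelL is not produced.
LomM is produced constitutively and is active.
No repressor is bound and LomM is active, so *lutJ* is transcribed.
So LutJ is produced and active.
Zn²⁺ is absent, so PurL is inactive.
Malonate is absent, so KosW is active.
Required activator PurL is absent, so *oxaK* is not transcribed.
So OxaK is not produced.
With no repressor bound, *oxaX* is transcribed.
So OxaX is produced and active.
With repressor LutJ bound, *gixR* is not transcribed.

OFF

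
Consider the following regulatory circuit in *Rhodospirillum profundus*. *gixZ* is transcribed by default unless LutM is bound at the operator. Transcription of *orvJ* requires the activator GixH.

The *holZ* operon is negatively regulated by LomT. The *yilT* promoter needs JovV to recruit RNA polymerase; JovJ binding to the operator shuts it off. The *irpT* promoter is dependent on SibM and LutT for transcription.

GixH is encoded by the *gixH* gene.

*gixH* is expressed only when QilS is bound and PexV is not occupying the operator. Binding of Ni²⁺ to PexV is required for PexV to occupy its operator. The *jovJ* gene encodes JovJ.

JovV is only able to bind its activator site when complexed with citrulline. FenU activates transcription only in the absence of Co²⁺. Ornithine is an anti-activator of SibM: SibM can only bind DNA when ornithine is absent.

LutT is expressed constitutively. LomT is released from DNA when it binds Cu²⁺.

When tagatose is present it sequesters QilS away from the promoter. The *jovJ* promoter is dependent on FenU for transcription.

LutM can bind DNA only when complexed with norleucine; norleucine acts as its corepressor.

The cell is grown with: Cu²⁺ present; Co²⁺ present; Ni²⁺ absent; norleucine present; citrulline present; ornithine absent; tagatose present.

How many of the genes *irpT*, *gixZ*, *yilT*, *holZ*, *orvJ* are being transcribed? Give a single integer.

Ornithine is absent, so SibM is active.
LutT is produced constitutively and is active.
No repressor is bound and SibM and LutT are active, so *irpT* is transcribed.
→ *irpT* is ON.
Norleucine is present, so LutM is active.
With repressor LutM bound, *gixZ* is not transcribed.
→ *gixZ* is OFF.
Citrulline is present, so JovV is active.
Co²⁺ is present, so FenU is inactive.
Required activator FenU is absent, so *jovJ* is not transcribed.
So JovJ is not produced.
No repressor is bound and JovV is active, so *yilT* is transcribed.
→ *yilT* is ON.
Cu²⁺ is present, so LomT is inactive.
With no repressor bound, *holZ* is transcribed.
→ *holZ* is ON.
Tagatose is present, so QilS is inactive.
Ni²⁺ is absent, so PexV is inactive.
Required activator QilS is absent, so *gixH* is not transcribed.
So GixH is not produced.
Required activator GixH is absent, so *orvJ* is not transcribed.
→ *orvJ* is OFF.
3 of the 5 genes are transcribed.

3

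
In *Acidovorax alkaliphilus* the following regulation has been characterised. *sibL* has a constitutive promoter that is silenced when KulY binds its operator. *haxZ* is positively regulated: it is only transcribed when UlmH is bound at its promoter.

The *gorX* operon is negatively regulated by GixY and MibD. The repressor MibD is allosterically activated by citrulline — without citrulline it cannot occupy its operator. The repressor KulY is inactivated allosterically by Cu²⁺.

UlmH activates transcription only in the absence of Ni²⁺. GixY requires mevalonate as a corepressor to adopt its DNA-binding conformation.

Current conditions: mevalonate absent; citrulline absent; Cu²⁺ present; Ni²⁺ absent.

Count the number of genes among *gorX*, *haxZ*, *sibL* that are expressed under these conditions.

Mevalonate is absent, so GixY is inactive.
Citrulline is absent, so MibD is inactive.
With no repressor bound, *gorX* is transcribed.
→ *gorX* is ON.
Ni²⁺ is absent, so UlmH is active.
No repressor is bound and UlmH is active, so *haxZ* is transcribed.
→ *haxZ* is ON.
Cu²⁺ is present, so KulY is inactive.
With no repressor bound, *sibL* is transcribed.
→ *sibL* is ON.
3 of the 3 genes are transcribed.

3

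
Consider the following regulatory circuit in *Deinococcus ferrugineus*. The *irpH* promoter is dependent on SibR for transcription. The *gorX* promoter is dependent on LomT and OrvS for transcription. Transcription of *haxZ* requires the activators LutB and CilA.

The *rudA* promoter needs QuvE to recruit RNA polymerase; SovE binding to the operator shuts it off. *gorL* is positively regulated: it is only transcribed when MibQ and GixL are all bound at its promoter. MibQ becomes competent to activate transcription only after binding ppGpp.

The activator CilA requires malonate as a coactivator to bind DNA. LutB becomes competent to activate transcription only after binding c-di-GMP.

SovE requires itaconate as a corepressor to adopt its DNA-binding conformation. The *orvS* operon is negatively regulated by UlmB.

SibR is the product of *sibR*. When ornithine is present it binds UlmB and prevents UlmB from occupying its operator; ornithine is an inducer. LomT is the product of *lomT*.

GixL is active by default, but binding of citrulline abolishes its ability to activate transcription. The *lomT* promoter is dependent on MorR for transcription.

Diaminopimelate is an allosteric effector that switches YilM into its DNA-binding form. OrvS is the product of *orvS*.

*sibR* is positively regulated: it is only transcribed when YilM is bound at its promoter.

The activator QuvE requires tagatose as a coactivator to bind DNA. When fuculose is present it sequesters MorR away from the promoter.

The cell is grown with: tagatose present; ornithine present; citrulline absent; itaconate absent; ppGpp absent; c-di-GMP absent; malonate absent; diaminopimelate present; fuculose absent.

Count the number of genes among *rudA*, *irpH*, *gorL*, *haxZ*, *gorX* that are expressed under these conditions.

3

Itaconate is absent, so SovE is inactive.
Tagatose is present, so QuvE is active.
No repressor is bound and QuvE is active, so *rudA* is transcribed.
→ *rudA* is ON.
Diaminopimelate is present, so YilM is active.
No repressor is bound and YilM is active, so *sibR* is transcribed.
So SibR is produced and active.
No repressor is bound and SibR is active, so *irpH* is transcribed.
→ *irpH* is ON.
ppGpp is absent, so MibQ is inactive.
Citrulline is absent, so GixL is active.
Required activator MibQ is absent, so *gorL* is not transcribed.
→ *gorL* is OFF.
c-di-GMP is absent, so LutB is inactive.
Malonate is absent, so CilA is inactive.
Required activator LutB is absent, so *haxZ* is not transcribed.
→ *haxZ* is OFF.
Fuculose is absent, so MorR is active.
No repressor is bound and MorR is active, so *lomT* is transcribed.
So LomT is produced and active.
Ornithine is present, so UlmB is inactive.
With no repressor bound, *orvS* is transcribed.
So OrvS is produced and active.
No repressor is bound and LomT and OrvS are active, so *gorX* is transcribed.
→ *gorX* is ON.
3 of the 5 genes are transcribed.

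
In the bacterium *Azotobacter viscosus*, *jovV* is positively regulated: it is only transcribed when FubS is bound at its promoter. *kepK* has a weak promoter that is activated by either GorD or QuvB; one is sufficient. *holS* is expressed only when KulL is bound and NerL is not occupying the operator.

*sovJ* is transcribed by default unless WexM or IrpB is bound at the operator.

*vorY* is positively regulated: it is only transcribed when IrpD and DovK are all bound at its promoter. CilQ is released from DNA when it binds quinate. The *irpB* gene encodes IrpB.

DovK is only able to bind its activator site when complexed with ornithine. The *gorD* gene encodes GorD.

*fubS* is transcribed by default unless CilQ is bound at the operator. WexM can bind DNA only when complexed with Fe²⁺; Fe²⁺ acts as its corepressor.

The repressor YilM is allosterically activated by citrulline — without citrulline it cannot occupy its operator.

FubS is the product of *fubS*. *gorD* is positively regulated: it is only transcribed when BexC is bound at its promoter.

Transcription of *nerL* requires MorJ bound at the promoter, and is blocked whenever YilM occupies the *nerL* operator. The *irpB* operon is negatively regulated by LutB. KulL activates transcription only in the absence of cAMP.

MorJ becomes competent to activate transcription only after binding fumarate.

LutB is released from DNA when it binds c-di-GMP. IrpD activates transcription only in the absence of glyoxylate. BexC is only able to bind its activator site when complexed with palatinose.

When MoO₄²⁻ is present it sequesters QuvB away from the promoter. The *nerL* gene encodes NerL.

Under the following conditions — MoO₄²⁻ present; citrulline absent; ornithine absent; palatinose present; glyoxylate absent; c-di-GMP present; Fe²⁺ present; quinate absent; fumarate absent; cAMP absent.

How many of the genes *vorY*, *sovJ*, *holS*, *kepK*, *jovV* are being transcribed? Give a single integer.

Glyoxylate is absent, so IrpD is active.
Ornithine is absent, so DovK is inactive.
Required activator DovK is absent, so *vorY* is not transcribed.
→ *vorY* is OFF.
Fe²⁺ is present, so WexM is active.
c-di-GMP is present, so LutB is inactive.
With no repressor bound, *irpB* is transcribed.
So IrpB is produced and active.
With repressor WexM bound, *sovJ* is not transcribed.
→ *sovJ* is OFF.
Fumarate is absent, so MorJ is inactive.
Citrulline is absent, so YilM is inactive.
Required activator MorJ is absent, so *nerL* is not transcribed.
So NerL is not produced.
cAMP is absent, so KulL is active.
No repressor is bound and KulL is active, so *holS* is transcribed.
→ *holS* is ON.
Palatinose is present, so BexC is active.
No repressor is bound and BexC is active, so *gorD* is transcribed.
So GorD is produced and active.
MoO₄²⁻ is present, so QuvB is inactive.
Activator GorD is present, so *kepK* is transcribed.
→ *kepK* is ON.
Quinate is absent, so CilQ is active.
With repressor CilQ bound, *fubS* is not transcribed.
So FubS is not produced.
Required activator FubS is absent, so *jovV* is not transcribed.
→ *jovV* is OFF.
2 of the 5 genes are transcribed.

2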